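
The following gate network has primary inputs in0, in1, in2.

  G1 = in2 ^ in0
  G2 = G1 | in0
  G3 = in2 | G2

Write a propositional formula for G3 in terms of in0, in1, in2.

G1 = in2 ^ in0
G2 = G1 | in0 = (in2 ^ in0) | in0
G3 = in2 | G2 = in2 | ((in2 ^ in0) | in0)

in2 | ((in2 ^ in0) | in0)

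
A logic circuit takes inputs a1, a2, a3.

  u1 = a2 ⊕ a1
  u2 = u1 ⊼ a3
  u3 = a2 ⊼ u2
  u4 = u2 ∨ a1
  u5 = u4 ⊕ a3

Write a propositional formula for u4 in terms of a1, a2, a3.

((a2 ⊕ a1) ⊼ a3) ∨ a1

u1 = a2 ⊕ a1
u2 = u1 ⊼ a3 = (a2 ⊕ a1) ⊼ a3
u4 = u2 ∨ a1 = ((a2 ⊕ a1) ⊼ a3) ∨ a1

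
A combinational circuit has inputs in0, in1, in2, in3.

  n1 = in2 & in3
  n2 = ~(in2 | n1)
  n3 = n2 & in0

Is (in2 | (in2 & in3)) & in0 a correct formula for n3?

n1 = in2 & in3
n2 = ~(in2 | n1) = ~(in2 | (in2 & in3))
n3 = n2 & in0 = (~(in2 | (in2 & in3))) & in0
At in0=1, in1=0, in2=0, in3=0: circuit gives 1, formula gives 0.

No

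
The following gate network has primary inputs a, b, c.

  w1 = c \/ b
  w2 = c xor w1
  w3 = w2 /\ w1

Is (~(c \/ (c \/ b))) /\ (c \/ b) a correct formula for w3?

w1 = c \/ b
w2 = c xor w1 = c xor (c \/ b)
w3 = w2 /\ w1 = (c xor (c \/ b)) /\ (c \/ b)
At a=0, b=1, c=0: circuit gives 1, formula gives 0.

No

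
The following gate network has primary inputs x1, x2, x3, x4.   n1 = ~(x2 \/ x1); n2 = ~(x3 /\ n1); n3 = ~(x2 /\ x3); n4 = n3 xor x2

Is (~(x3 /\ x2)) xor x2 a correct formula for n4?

Yes

n3 = ~(x2 /\ x3)
n4 = n3 xor x2 = (~(x2 /\ x3)) xor x2
At x1=0, x2=1, x3=0, x4=0: circuit gives 0, formula gives 0.
At x1=0, x2=0, x3=0, x4=0: circuit gives 1, formula gives 1.
Agrees on all 16 inputs.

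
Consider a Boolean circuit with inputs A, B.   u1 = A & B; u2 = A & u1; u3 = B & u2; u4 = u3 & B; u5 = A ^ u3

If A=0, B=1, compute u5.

0

u1 = 0 & 1 = 0
u2 = 0 & 0 = 0
u3 = 1 & 0 = 0
u5 = 0 ^ 0 = 0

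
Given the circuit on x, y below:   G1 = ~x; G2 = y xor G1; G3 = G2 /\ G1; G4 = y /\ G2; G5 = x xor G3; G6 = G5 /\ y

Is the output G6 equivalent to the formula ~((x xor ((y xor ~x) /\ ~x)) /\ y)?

No

G1 = ~x
G2 = y xor G1 = y xor ~x
G3 = G2 /\ G1 = (y xor ~x) /\ ~x
G5 = x xor G3 = x xor ((y xor ~x) /\ ~x)
G6 = G5 /\ y = (x xor ((y xor ~x) /\ ~x)) /\ y
At x=0, y=0: circuit gives 0, formula gives 1.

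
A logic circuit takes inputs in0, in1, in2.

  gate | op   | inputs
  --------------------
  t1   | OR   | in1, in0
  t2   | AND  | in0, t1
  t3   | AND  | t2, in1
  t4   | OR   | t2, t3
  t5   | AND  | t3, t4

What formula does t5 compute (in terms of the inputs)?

t1 = in1 OR in0
t2 = in0 AND t1 = in0 AND (in1 OR in0)
t3 = t2 AND in1 = (in0 AND (in1 OR in0)) AND in1
t4 = t2 OR t3 = (in0 AND (in1 OR in0)) OR ((in0 AND (in1 OR in0)) AND in1)
t5 = t3 AND t4 = ((in0 AND (in1 OR in0)) AND in1) AND ((in0 AND (in1 OR in0)) OR ((in0 AND (in1 OR in0)) AND in1))

((in0 AND (in1 OR in0)) AND in1) AND ((in0 AND (in1 OR in0)) OR ((in0 AND (in1 OR in0)) AND in1))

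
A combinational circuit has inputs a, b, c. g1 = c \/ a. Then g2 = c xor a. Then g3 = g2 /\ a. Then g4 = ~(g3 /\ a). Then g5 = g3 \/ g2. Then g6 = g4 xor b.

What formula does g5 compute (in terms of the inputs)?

((c xor a) /\ a) \/ (c xor a)

g2 = c xor a
g3 = g2 /\ a = (c xor a) /\ a
g5 = g3 \/ g2 = ((c xor a) /\ a) \/ (c xor a)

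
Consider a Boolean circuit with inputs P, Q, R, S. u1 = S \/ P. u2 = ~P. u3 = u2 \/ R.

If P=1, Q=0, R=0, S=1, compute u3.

0

u2 = ~1 = 0
u3 = 0 \/ 0 = 0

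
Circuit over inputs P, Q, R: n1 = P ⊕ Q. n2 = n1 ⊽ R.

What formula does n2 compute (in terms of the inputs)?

(P ⊕ Q) ⊽ R

n1 = P ⊕ Q
n2 = n1 ⊽ R = (P ⊕ Q) ⊽ R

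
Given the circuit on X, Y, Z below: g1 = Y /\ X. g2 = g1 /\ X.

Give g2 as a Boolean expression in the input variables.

(Y /\ X) /\ X

g1 = Y /\ X
g2 = g1 /\ X = (Y /\ X) /\ X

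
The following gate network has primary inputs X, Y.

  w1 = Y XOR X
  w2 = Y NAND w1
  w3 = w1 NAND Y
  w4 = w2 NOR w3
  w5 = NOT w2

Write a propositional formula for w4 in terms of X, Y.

w1 = Y XOR X
w2 = Y NAND w1 = Y NAND (Y XOR X)
w3 = w1 NAND Y = (Y XOR X) NAND Y
w4 = w2 NOR w3 = (Y NAND (Y XOR X)) NOR ((Y XOR X) NAND Y)

(Y NAND (Y XOR X)) NOR ((Y XOR X) NAND Y)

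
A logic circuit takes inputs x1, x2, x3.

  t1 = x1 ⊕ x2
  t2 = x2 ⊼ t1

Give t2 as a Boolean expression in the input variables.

t1 = x1 ⊕ x2
t2 = x2 ⊼ t1 = x2 ⊼ (x1 ⊕ x2)

x2 ⊼ (x1 ⊕ x2)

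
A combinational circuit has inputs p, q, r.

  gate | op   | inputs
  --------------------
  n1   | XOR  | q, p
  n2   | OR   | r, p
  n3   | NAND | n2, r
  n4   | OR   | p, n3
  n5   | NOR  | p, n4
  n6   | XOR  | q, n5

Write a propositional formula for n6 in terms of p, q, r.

n2 = r OR p
n3 = n2 NAND r = (r OR p) NAND r
n4 = p OR n3 = p OR ((r OR p) NAND r)
n5 = p NOR n4 = p NOR (p OR ((r OR p) NAND r))
n6 = q XOR n5 = q XOR (p NOR (p OR ((r OR p) NAND r)))

q XOR (p NOR (p OR ((r OR p) NAND r)))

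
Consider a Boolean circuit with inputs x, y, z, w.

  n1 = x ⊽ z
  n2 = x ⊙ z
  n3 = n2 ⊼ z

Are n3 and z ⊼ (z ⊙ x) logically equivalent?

Yes

n2 = x ⊙ z
n3 = n2 ⊼ z = (x ⊙ z) ⊼ z
At x=1, y=0, z=1, w=0: circuit gives 0, formula gives 0.
At x=0, y=0, z=0, w=0: circuit gives 1, formula gives 1.
Agrees on all 16 inputs.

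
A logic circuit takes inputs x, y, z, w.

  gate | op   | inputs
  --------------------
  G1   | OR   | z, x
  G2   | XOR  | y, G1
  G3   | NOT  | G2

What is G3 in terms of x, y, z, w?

NOT (y XOR (z OR x))

G1 = z OR x
G2 = y XOR G1 = y XOR (z OR x)
G3 = NOT G2 = NOT (y XOR (z OR x))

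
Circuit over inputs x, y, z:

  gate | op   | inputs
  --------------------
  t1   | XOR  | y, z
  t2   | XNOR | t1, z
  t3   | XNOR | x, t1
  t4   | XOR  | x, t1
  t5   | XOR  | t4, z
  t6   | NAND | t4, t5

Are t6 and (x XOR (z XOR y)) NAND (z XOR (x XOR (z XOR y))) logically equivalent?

Yes

t1 = y XOR z
t4 = x XOR t1 = x XOR (y XOR z)
t5 = t4 XOR z = (x XOR (y XOR z)) XOR z
t6 = t4 NAND t5 = (x XOR (y XOR z)) NAND ((x XOR (y XOR z)) XOR z)
At x=0, y=1, z=0: circuit gives 0, formula gives 0.
At x=0, y=0, z=0: circuit gives 1, formula gives 1.
Agrees on all 8 inputs.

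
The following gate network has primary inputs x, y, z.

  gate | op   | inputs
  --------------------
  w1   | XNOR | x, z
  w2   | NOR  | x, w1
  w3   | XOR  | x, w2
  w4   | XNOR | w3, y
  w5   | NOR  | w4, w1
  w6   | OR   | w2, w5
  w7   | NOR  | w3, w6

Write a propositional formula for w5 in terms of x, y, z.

w1 = x XNOR z
w2 = x NOR w1 = x NOR (x XNOR z)
w3 = x XOR w2 = x XOR (x NOR (x XNOR z))
w4 = w3 XNOR y = (x XOR (x NOR (x XNOR z))) XNOR y
w5 = w4 NOR w1 = ((x XOR (x NOR (x XNOR z))) XNOR y) NOR (x XNOR z)

((x XOR (x NOR (x XNOR z))) XNOR y) NOR (x XNOR z)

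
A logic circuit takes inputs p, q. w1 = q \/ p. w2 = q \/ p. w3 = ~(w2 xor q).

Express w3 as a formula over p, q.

~((q \/ p) xor q)

w2 = q \/ p
w3 = ~(w2 xor q) = ~((q \/ p) xor q)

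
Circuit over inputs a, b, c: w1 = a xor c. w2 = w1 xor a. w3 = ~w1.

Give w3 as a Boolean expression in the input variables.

w1 = a xor c
w3 = ~w1 = ~(a xor c)

~(a xor c)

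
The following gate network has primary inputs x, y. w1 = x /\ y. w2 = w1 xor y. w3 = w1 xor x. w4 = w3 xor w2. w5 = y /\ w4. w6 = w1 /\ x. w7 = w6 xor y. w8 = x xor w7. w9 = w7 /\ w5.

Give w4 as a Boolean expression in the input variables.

((x /\ y) xor x) xor ((x /\ y) xor y)

w1 = x /\ y
w2 = w1 xor y = (x /\ y) xor y
w3 = w1 xor x = (x /\ y) xor x
w4 = w3 xor w2 = ((x /\ y) xor x) xor ((x /\ y) xor y)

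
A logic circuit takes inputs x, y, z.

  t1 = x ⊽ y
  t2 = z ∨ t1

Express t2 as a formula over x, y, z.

z ∨ (x ⊽ y)

t1 = x ⊽ y
t2 = z ∨ t1 = z ∨ (x ⊽ y)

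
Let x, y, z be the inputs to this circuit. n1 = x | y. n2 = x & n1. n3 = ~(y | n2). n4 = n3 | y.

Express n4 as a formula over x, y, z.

(~(y | (x & (x | y)))) | y

n1 = x | y
n2 = x & n1 = x & (x | y)
n3 = ~(y | n2) = ~(y | (x & (x | y)))
n4 = n3 | y = (~(y | (x & (x | y)))) | y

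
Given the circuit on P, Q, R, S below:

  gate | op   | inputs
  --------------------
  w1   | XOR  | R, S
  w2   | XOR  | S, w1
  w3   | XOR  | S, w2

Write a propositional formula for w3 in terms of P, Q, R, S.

w1 = R XOR S
w2 = S XOR w1 = S XOR (R XOR S)
w3 = S XOR w2 = S XOR (S XOR (R XOR S))

S XOR (S XOR (R XOR S))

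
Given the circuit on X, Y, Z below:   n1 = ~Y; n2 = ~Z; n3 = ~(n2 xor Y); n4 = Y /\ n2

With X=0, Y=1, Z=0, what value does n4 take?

1

n2 = ~0 = 1
n4 = 1 /\ 1 = 1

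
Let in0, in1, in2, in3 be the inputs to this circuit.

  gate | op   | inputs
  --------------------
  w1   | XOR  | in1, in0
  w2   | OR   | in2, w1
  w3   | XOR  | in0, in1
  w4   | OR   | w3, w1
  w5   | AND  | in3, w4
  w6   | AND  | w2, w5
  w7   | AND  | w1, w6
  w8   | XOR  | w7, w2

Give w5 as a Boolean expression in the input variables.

in3 AND ((in0 XOR in1) OR (in1 XOR in0))

w1 = in1 XOR in0
w3 = in0 XOR in1
w4 = w3 OR w1 = (in0 XOR in1) OR (in1 XOR in0)
w5 = in3 AND w4 = in3 AND ((in0 XOR in1) OR (in1 XOR in0))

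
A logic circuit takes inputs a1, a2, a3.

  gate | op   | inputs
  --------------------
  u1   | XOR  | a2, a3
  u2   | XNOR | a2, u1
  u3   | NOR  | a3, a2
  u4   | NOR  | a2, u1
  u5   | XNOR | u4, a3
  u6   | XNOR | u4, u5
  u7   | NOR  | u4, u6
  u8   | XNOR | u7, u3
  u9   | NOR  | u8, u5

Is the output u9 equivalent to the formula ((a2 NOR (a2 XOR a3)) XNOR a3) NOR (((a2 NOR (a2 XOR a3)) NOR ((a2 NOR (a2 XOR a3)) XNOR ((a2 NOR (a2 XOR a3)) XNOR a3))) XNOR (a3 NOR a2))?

Yes

u1 = a2 XOR a3
u3 = a3 NOR a2
u4 = a2 NOR u1 = a2 NOR (a2 XOR a3)
u5 = u4 XNOR a3 = (a2 NOR (a2 XOR a3)) XNOR a3
u6 = u4 XNOR u5 = (a2 NOR (a2 XOR a3)) XNOR ((a2 NOR (a2 XOR a3)) XNOR a3)
u7 = u4 NOR u6 = (a2 NOR (a2 XOR a3)) NOR ((a2 NOR (a2 XOR a3)) XNOR ((a2 NOR (a2 XOR a3)) XNOR a3))
u8 = u7 XNOR u3 = ((a2 NOR (a2 XOR a3)) NOR ((a2 NOR (a2 XOR a3)) XNOR ((a2 NOR (a2 XOR a3)) XNOR a3))) XNOR (a3 NOR a2)
u9 = u8 NOR u5 = (((a2 NOR (a2 XOR a3)) NOR ((a2 NOR (a2 XOR a3)) XNOR ((a2 NOR (a2 XOR a3)) XNOR a3))) XNOR (a3 NOR a2)) NOR ((a2 NOR (a2 XOR a3)) XNOR a3)
At a1=0, a2=0, a3=1: circuit gives 0, formula gives 0.
At a1=0, a2=0, a3=0: circuit gives 1, formula gives 1.
Agrees on all 8 inputs.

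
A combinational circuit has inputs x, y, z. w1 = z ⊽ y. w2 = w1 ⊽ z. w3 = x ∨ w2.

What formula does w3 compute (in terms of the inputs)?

x ∨ ((z ⊽ y) ⊽ z)

w1 = z ⊽ y
w2 = w1 ⊽ z = (z ⊽ y) ⊽ z
w3 = x ∨ w2 = x ∨ ((z ⊽ y) ⊽ z)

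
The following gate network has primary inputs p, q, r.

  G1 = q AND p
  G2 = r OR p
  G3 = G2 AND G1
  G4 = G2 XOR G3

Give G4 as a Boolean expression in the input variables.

(r OR p) XOR ((r OR p) AND (q AND p))

G1 = q AND p
G2 = r OR p
G3 = G2 AND G1 = (r OR p) AND (q AND p)
G4 = G2 XOR G3 = (r OR p) XOR ((r OR p) AND (q AND p))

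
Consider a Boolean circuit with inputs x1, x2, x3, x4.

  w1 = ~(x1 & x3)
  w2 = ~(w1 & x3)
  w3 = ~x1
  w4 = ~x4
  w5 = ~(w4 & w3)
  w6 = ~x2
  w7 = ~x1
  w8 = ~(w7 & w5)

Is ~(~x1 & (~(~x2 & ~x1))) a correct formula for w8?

w3 = ~x1
w4 = ~x4
w5 = ~(w4 & w3) = ~(~x4 & ~x1)
w7 = ~x1
w8 = ~(w7 & w5) = ~(~x1 & (~(~x4 & ~x1)))
At x1=0, x2=0, x3=0, x4=1: circuit gives 0, formula gives 1.

No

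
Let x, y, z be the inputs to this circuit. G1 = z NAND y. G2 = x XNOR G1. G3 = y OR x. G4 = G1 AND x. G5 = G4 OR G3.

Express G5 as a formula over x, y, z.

((z NAND y) AND x) OR (y OR x)

G1 = z NAND y
G3 = y OR x
G4 = G1 AND x = (z NAND y) AND x
G5 = G4 OR G3 = ((z NAND y) AND x) OR (y OR x)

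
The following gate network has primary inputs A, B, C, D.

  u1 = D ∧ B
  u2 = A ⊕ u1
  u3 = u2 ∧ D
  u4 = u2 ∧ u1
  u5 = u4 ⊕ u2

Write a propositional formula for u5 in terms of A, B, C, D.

((A ⊕ (D ∧ B)) ∧ (D ∧ B)) ⊕ (A ⊕ (D ∧ B))

u1 = D ∧ B
u2 = A ⊕ u1 = A ⊕ (D ∧ B)
u4 = u2 ∧ u1 = (A ⊕ (D ∧ B)) ∧ (D ∧ B)
u5 = u4 ⊕ u2 = ((A ⊕ (D ∧ B)) ∧ (D ∧ B)) ⊕ (A ⊕ (D ∧ B))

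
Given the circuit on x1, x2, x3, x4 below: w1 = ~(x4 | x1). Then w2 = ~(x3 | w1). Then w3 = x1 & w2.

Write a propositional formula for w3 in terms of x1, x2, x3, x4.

w1 = ~(x4 | x1)
w2 = ~(x3 | w1) = ~(x3 | (~(x4 | x1)))
w3 = x1 & w2 = x1 & (~(x3 | (~(x4 | x1))))

x1 & (~(x3 | (~(x4 | x1))))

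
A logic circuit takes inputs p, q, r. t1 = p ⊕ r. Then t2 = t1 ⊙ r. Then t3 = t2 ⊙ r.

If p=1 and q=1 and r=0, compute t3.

t1 = 1 ⊕ 0 = 1
t2 = 1 ⊙ 0 = 0
t3 = 0 ⊙ 0 = 1

1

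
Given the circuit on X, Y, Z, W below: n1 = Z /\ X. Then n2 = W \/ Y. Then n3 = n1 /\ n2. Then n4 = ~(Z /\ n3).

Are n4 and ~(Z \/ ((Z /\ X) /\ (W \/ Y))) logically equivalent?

n1 = Z /\ X
n2 = W \/ Y
n3 = n1 /\ n2 = (Z /\ X) /\ (W \/ Y)
n4 = ~(Z /\ n3) = ~(Z /\ ((Z /\ X) /\ (W \/ Y)))
At X=0, Y=0, Z=1, W=0: circuit gives 1, formula gives 0.

No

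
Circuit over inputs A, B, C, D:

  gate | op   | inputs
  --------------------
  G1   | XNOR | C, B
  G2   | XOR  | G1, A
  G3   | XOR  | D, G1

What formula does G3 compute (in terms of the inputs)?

G1 = C XNOR B
G3 = D XOR G1 = D XOR (C XNOR B)

D XOR (C XNOR B)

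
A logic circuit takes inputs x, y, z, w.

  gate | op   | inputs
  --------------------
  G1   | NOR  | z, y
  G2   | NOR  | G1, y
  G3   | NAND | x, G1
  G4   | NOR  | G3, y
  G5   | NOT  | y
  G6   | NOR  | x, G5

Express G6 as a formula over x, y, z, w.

x NOR NOT y

G5 = NOT y
G6 = x NOR G5 = x NOR NOT y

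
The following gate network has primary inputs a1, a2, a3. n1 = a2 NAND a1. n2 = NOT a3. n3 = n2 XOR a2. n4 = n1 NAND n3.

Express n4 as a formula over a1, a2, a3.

(a2 NAND a1) NAND (NOT a3 XOR a2)

n1 = a2 NAND a1
n2 = NOT a3
n3 = n2 XOR a2 = NOT a3 XOR a2
n4 = n1 NAND n3 = (a2 NAND a1) NAND (NOT a3 XOR a2)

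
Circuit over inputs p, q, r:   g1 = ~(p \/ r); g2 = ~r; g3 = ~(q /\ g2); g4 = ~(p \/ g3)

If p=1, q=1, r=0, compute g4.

g2 = ~0 = 1
g3 = ~(1 /\ 1) = 0
g4 = ~(1 \/ 0) = 0

0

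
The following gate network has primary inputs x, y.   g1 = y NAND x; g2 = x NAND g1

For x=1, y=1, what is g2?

g1 = 1 NAND 1 = 0
g2 = 1 NAND 0 = 1

1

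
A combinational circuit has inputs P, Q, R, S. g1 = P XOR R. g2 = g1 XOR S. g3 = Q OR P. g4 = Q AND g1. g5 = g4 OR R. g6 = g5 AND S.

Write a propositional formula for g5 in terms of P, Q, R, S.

(Q AND (P XOR R)) OR R

g1 = P XOR R
g4 = Q AND g1 = Q AND (P XOR R)
g5 = g4 OR R = (Q AND (P XOR R)) OR R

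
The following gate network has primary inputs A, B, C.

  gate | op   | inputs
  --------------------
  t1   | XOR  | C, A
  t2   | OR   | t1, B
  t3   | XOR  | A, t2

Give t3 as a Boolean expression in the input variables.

A XOR ((C XOR A) OR B)

t1 = C XOR A
t2 = t1 OR B = (C XOR A) OR B
t3 = A XOR t2 = A XOR ((C XOR A) OR B)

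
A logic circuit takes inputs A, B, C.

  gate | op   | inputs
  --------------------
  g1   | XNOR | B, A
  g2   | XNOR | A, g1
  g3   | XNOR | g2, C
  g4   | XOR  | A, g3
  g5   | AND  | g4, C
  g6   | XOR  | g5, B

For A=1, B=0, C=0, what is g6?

0

g1 = 0 XNOR 1 = 0
g2 = 1 XNOR 0 = 0
g3 = 0 XNOR 0 = 1
g4 = 1 XOR 1 = 0
g5 = 0 AND 0 = 0
g6 = 0 XOR 0 = 0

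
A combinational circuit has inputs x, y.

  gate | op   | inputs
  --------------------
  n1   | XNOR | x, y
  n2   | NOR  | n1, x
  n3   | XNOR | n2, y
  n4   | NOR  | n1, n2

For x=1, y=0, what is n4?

1

n1 = 1 XNOR 0 = 0
n2 = 0 NOR 1 = 0
n4 = 0 NOR 0 = 1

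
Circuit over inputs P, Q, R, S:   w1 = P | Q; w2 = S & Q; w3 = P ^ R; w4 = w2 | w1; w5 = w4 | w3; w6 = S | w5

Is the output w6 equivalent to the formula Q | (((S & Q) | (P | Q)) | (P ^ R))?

No

w1 = P | Q
w2 = S & Q
w3 = P ^ R
w4 = w2 | w1 = (S & Q) | (P | Q)
w5 = w4 | w3 = ((S & Q) | (P | Q)) | (P ^ R)
w6 = S | w5 = S | (((S & Q) | (P | Q)) | (P ^ R))
At P=0, Q=0, R=0, S=1: circuit gives 1, formula gives 0.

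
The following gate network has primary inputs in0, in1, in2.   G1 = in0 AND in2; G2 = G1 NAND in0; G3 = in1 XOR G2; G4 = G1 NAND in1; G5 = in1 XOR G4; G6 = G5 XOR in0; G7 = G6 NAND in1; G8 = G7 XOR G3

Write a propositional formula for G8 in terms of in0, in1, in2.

(((in1 XOR ((in0 AND in2) NAND in1)) XOR in0) NAND in1) XOR (in1 XOR ((in0 AND in2) NAND in0))

G1 = in0 AND in2
G2 = G1 NAND in0 = (in0 AND in2) NAND in0
G3 = in1 XOR G2 = in1 XOR ((in0 AND in2) NAND in0)
G4 = G1 NAND in1 = (in0 AND in2) NAND in1
G5 = in1 XOR G4 = in1 XOR ((in0 AND in2) NAND in1)
G6 = G5 XOR in0 = (in1 XOR ((in0 AND in2) NAND in1)) XOR in0
G7 = G6 NAND in1 = ((in1 XOR ((in0 AND in2) NAND in1)) XOR in0) NAND in1
G8 = G7 XOR G3 = (((in1 XOR ((in0 AND in2) NAND in1)) XOR in0) NAND in1) XOR (in1 XOR ((in0 AND in2) NAND in0))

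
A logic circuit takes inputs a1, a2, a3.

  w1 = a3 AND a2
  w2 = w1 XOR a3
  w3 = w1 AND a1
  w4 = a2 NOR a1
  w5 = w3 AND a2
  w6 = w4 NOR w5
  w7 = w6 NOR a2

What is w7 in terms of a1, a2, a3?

((a2 NOR a1) NOR (((a3 AND a2) AND a1) AND a2)) NOR a2

w1 = a3 AND a2
w3 = w1 AND a1 = (a3 AND a2) AND a1
w4 = a2 NOR a1
w5 = w3 AND a2 = ((a3 AND a2) AND a1) AND a2
w6 = w4 NOR w5 = (a2 NOR a1) NOR (((a3 AND a2) AND a1) AND a2)
w7 = w6 NOR a2 = ((a2 NOR a1) NOR (((a3 AND a2) AND a1) AND a2)) NOR a2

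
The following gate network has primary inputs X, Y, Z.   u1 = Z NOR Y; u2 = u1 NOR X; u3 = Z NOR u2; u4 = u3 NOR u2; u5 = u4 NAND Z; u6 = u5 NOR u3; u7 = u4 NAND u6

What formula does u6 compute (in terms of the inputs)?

u1 = Z NOR Y
u2 = u1 NOR X = (Z NOR Y) NOR X
u3 = Z NOR u2 = Z NOR ((Z NOR Y) NOR X)
u4 = u3 NOR u2 = (Z NOR ((Z NOR Y) NOR X)) NOR ((Z NOR Y) NOR X)
u5 = u4 NAND Z = ((Z NOR ((Z NOR Y) NOR X)) NOR ((Z NOR Y) NOR X)) NAND Z
u6 = u5 NOR u3 = (((Z NOR ((Z NOR Y) NOR X)) NOR ((Z NOR Y) NOR X)) NAND Z) NOR (Z NOR ((Z NOR Y) NOR X))

(((Z NOR ((Z NOR Y) NOR X)) NOR ((Z NOR Y) NOR X)) NAND Z) NOR (Z NOR ((Z NOR Y) NOR X))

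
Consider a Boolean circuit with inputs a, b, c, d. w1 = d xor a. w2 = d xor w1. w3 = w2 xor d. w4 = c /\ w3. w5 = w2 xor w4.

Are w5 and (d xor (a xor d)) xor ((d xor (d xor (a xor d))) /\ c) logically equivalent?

Yes

w1 = d xor a
w2 = d xor w1 = d xor (d xor a)
w3 = w2 xor d = (d xor (d xor a)) xor d
w4 = c /\ w3 = c /\ ((d xor (d xor a)) xor d)
w5 = w2 xor w4 = (d xor (d xor a)) xor (c /\ ((d xor (d xor a)) xor d))
At a=0, b=0, c=0, d=0: circuit gives 0, formula gives 0.
At a=0, b=0, c=1, d=1: circuit gives 1, formula gives 1.
Agrees on all 16 inputs.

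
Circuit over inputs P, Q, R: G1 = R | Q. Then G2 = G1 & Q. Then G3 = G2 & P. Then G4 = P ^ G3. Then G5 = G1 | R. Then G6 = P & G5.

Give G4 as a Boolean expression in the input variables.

P ^ (((R | Q) & Q) & P)

G1 = R | Q
G2 = G1 & Q = (R | Q) & Q
G3 = G2 & P = ((R | Q) & Q) & P
G4 = P ^ G3 = P ^ (((R | Q) & Q) & P)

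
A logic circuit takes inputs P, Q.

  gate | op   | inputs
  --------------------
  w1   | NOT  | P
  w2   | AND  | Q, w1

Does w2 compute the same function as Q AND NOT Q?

No

w1 = NOT P
w2 = Q AND w1 = Q AND NOT P
At P=0, Q=1: circuit gives 1, formula gives 0.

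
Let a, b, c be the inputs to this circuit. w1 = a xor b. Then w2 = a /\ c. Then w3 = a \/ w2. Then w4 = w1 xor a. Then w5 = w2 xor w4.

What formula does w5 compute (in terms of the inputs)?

(a /\ c) xor ((a xor b) xor a)

w1 = a xor b
w2 = a /\ c
w4 = w1 xor a = (a xor b) xor a
w5 = w2 xor w4 = (a /\ c) xor ((a xor b) xor a)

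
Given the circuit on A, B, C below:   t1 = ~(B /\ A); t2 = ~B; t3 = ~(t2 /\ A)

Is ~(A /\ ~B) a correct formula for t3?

t2 = ~B
t3 = ~(t2 /\ A) = ~(~B /\ A)
At A=1, B=0, C=0: circuit gives 0, formula gives 0.
At A=0, B=0, C=0: circuit gives 1, formula gives 1.
Agrees on all 8 inputs.

Yes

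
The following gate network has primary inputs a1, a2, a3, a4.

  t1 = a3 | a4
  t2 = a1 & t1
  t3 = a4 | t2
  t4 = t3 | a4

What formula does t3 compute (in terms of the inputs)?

a4 | (a1 & (a3 | a4))

t1 = a3 | a4
t2 = a1 & t1 = a1 & (a3 | a4)
t3 = a4 | t2 = a4 | (a1 & (a3 | a4))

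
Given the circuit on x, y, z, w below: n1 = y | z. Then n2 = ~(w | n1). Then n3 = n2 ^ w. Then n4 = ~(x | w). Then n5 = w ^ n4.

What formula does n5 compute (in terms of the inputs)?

w ^ (~(x | w))

n4 = ~(x | w)
n5 = w ^ n4 = w ^ (~(x | w))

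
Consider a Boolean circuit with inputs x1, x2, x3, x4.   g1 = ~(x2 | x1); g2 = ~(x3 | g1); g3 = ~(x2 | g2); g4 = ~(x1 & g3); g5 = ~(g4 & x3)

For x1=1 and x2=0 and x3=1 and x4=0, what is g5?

g1 = ~(0 | 1) = 0
g2 = ~(1 | 0) = 0
g3 = ~(0 | 0) = 1
g4 = ~(1 & 1) = 0
g5 = ~(0 & 1) = 1

1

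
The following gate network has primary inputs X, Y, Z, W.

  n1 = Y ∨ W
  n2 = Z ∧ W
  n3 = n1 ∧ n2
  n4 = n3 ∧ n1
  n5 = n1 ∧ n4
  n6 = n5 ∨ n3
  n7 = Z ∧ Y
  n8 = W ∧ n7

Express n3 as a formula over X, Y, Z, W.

(Y ∨ W) ∧ (Z ∧ W)

n1 = Y ∨ W
n2 = Z ∧ W
n3 = n1 ∧ n2 = (Y ∨ W) ∧ (Z ∧ W)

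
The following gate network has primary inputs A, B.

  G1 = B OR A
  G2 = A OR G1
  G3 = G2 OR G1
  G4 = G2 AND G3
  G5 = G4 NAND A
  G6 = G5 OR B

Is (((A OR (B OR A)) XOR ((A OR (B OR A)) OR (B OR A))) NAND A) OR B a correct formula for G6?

No

G1 = B OR A
G2 = A OR G1 = A OR (B OR A)
G3 = G2 OR G1 = (A OR (B OR A)) OR (B OR A)
G4 = G2 AND G3 = (A OR (B OR A)) AND ((A OR (B OR A)) OR (B OR A))
G5 = G4 NAND A = ((A OR (B OR A)) AND ((A OR (B OR A)) OR (B OR A))) NAND A
G6 = G5 OR B = (((A OR (B OR A)) AND ((A OR (B OR A)) OR (B OR A))) NAND A) OR B
At A=1, B=0: circuit gives 0, formula gives 1.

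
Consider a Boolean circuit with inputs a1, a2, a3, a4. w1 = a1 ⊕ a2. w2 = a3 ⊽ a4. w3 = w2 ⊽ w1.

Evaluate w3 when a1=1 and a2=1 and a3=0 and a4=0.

w1 = 1 ⊕ 1 = 0
w2 = 0 ⊽ 0 = 1
w3 = 1 ⊽ 0 = 0

0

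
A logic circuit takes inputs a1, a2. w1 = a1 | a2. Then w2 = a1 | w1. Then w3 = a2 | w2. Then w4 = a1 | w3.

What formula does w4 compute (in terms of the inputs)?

w1 = a1 | a2
w2 = a1 | w1 = a1 | (a1 | a2)
w3 = a2 | w2 = a2 | (a1 | (a1 | a2))
w4 = a1 | w3 = a1 | (a2 | (a1 | (a1 | a2)))

a1 | (a2 | (a1 | (a1 | a2)))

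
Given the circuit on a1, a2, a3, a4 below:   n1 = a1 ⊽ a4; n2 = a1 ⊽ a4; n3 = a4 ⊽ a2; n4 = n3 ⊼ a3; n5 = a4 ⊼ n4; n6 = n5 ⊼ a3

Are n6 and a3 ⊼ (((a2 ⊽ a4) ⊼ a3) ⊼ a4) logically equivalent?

n3 = a4 ⊽ a2
n4 = n3 ⊼ a3 = (a4 ⊽ a2) ⊼ a3
n5 = a4 ⊼ n4 = a4 ⊼ ((a4 ⊽ a2) ⊼ a3)
n6 = n5 ⊼ a3 = (a4 ⊼ ((a4 ⊽ a2) ⊼ a3)) ⊼ a3
At a1=0, a2=0, a3=1, a4=0: circuit gives 0, formula gives 0.
At a1=0, a2=0, a3=0, a4=0: circuit gives 1, formula gives 1.
Agrees on all 16 inputs.

Yes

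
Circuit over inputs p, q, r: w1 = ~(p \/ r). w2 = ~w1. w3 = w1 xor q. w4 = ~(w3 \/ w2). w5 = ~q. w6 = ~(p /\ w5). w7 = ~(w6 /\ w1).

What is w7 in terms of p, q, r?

w1 = ~(p \/ r)
w5 = ~q
w6 = ~(p /\ w5) = ~(p /\ ~q)
w7 = ~(w6 /\ w1) = ~((~(p /\ ~q)) /\ (~(p \/ r)))

~((~(p /\ ~q)) /\ (~(p \/ r)))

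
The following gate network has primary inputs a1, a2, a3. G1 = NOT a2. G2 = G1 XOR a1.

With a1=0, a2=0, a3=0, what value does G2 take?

1

G1 = NOT 0 = 1
G2 = 1 XOR 0 = 1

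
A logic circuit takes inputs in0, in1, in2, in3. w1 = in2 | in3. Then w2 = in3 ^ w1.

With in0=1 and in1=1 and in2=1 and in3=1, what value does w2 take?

w1 = 1 | 1 = 1
w2 = 1 ^ 1 = 0

0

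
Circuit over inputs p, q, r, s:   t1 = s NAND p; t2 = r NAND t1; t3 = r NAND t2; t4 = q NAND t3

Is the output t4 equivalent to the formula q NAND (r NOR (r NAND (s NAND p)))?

t1 = s NAND p
t2 = r NAND t1 = r NAND (s NAND p)
t3 = r NAND t2 = r NAND (r NAND (s NAND p))
t4 = q NAND t3 = q NAND (r NAND (r NAND (s NAND p)))
At p=0, q=1, r=0, s=0: circuit gives 0, formula gives 1.

No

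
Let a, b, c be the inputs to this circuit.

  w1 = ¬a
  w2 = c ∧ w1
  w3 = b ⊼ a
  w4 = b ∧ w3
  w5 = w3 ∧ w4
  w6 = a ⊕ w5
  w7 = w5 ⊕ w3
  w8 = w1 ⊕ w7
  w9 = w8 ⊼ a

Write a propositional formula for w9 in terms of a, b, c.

(¬a ⊕ (((b ⊼ a) ∧ (b ∧ (b ⊼ a))) ⊕ (b ⊼ a))) ⊼ a

w1 = ¬a
w3 = b ⊼ a
w4 = b ∧ w3 = b ∧ (b ⊼ a)
w5 = w3 ∧ w4 = (b ⊼ a) ∧ (b ∧ (b ⊼ a))
w7 = w5 ⊕ w3 = ((b ⊼ a) ∧ (b ∧ (b ⊼ a))) ⊕ (b ⊼ a)
w8 = w1 ⊕ w7 = ¬a ⊕ (((b ⊼ a) ∧ (b ∧ (b ⊼ a))) ⊕ (b ⊼ a))
w9 = w8 ⊼ a = (¬a ⊕ (((b ⊼ a) ∧ (b ∧ (b ⊼ a))) ⊕ (b ⊼ a))) ⊼ a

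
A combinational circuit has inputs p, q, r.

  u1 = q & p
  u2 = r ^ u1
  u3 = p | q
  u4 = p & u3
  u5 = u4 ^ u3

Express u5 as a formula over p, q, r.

u3 = p | q
u4 = p & u3 = p & (p | q)
u5 = u4 ^ u3 = (p & (p | q)) ^ (p | q)

(p & (p | q)) ^ (p | q)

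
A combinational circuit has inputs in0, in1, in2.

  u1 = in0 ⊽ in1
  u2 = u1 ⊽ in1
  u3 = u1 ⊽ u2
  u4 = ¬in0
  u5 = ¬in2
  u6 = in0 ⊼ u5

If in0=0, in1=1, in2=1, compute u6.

1

u5 = ¬1 = 0
u6 = 0 ⊼ 0 = 1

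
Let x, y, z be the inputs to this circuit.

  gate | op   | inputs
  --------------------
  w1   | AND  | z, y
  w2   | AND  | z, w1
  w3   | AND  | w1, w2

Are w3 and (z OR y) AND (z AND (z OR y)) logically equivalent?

No

w1 = z AND y
w2 = z AND w1 = z AND (z AND y)
w3 = w1 AND w2 = (z AND y) AND (z AND (z AND y))
At x=0, y=0, z=1: circuit gives 0, formula gives 1.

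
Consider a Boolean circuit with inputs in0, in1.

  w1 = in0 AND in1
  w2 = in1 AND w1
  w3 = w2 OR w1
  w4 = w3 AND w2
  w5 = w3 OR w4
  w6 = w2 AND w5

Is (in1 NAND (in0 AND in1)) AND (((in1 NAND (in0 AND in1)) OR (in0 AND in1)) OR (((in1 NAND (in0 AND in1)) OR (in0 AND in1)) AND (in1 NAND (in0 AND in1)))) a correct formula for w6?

w1 = in0 AND in1
w2 = in1 AND w1 = in1 AND (in0 AND in1)
w3 = w2 OR w1 = (in1 AND (in0 AND in1)) OR (in0 AND in1)
w4 = w3 AND w2 = ((in1 AND (in0 AND in1)) OR (in0 AND in1)) AND (in1 AND (in0 AND in1))
w5 = w3 OR w4 = ((in1 AND (in0 AND in1)) OR (in0 AND in1)) OR (((in1 AND (in0 AND in1)) OR (in0 AND in1)) AND (in1 AND (in0 AND in1)))
w6 = w2 AND w5 = (in1 AND (in0 AND in1)) AND (((in1 AND (in0 AND in1)) OR (in0 AND in1)) OR (((in1 AND (in0 AND in1)) OR (in0 AND in1)) AND (in1 AND (in0 AND in1))))
At in0=0, in1=0: circuit gives 0, formula gives 1.

No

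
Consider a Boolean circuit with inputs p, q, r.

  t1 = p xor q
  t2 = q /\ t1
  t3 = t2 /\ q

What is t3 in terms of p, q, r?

t1 = p xor q
t2 = q /\ t1 = q /\ (p xor q)
t3 = t2 /\ q = (q /\ (p xor q)) /\ q

(q /\ (p xor q)) /\ q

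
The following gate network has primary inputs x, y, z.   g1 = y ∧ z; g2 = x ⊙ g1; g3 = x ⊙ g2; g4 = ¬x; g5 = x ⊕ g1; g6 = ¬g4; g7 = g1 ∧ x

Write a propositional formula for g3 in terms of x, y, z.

g1 = y ∧ z
g2 = x ⊙ g1 = x ⊙ (y ∧ z)
g3 = x ⊙ g2 = x ⊙ (x ⊙ (y ∧ z))

x ⊙ (x ⊙ (y ∧ z))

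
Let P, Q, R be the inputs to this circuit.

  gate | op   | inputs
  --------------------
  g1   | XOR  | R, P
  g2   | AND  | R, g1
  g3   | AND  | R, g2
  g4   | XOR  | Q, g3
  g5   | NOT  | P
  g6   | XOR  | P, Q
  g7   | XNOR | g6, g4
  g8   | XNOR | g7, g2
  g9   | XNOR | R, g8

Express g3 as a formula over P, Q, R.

R AND (R AND (R XOR P))

g1 = R XOR P
g2 = R AND g1 = R AND (R XOR P)
g3 = R AND g2 = R AND (R AND (R XOR P))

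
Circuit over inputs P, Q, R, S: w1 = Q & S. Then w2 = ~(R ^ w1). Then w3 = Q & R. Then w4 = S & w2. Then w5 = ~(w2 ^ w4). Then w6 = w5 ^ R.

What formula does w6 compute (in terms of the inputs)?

(~((~(R ^ (Q & S))) ^ (S & (~(R ^ (Q & S)))))) ^ R

w1 = Q & S
w2 = ~(R ^ w1) = ~(R ^ (Q & S))
w4 = S & w2 = S & (~(R ^ (Q & S)))
w5 = ~(w2 ^ w4) = ~((~(R ^ (Q & S))) ^ (S & (~(R ^ (Q & S)))))
w6 = w5 ^ R = (~((~(R ^ (Q & S))) ^ (S & (~(R ^ (Q & S)))))) ^ R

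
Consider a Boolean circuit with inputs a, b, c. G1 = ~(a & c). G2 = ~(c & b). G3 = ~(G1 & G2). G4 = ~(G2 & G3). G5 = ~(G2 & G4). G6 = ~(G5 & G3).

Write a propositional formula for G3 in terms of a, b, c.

G1 = ~(a & c)
G2 = ~(c & b)
G3 = ~(G1 & G2) = ~((~(a & c)) & (~(c & b)))

~((~(a & c)) & (~(c & b)))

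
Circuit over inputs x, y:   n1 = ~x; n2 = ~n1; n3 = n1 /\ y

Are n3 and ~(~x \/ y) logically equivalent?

No

n1 = ~x
n3 = n1 /\ y = ~x /\ y
At x=0, y=1: circuit gives 1, formula gives 0.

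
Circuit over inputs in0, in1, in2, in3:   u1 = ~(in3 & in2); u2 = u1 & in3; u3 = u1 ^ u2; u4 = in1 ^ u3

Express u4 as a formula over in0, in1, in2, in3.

in1 ^ ((~(in3 & in2)) ^ ((~(in3 & in2)) & in3))

u1 = ~(in3 & in2)
u2 = u1 & in3 = (~(in3 & in2)) & in3
u3 = u1 ^ u2 = (~(in3 & in2)) ^ ((~(in3 & in2)) & in3)
u4 = in1 ^ u3 = in1 ^ ((~(in3 & in2)) ^ ((~(in3 & in2)) & in3))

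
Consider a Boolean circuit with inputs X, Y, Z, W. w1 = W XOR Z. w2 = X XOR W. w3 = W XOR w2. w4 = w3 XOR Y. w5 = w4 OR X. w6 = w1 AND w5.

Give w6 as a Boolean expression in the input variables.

w1 = W XOR Z
w2 = X XOR W
w3 = W XOR w2 = W XOR (X XOR W)
w4 = w3 XOR Y = (W XOR (X XOR W)) XOR Y
w5 = w4 OR X = ((W XOR (X XOR W)) XOR Y) OR X
w6 = w1 AND w5 = (W XOR Z) AND (((W XOR (X XOR W)) XOR Y) OR X)

(W XOR Z) AND (((W XOR (X XOR W)) XOR Y) OR X)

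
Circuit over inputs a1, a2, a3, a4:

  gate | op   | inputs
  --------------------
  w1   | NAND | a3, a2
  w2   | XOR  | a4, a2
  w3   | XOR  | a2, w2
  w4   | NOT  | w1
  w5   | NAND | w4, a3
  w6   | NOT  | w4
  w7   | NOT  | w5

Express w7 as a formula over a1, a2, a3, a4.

NOT (NOT (a3 NAND a2) NAND a3)

w1 = a3 NAND a2
w4 = NOT w1 = NOT (a3 NAND a2)
w5 = w4 NAND a3 = NOT (a3 NAND a2) NAND a3
w7 = NOT w5 = NOT (NOT (a3 NAND a2) NAND a3)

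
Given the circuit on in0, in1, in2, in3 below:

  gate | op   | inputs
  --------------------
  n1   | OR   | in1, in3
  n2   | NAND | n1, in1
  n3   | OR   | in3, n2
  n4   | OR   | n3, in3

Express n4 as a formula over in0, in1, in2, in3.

(in3 OR ((in1 OR in3) NAND in1)) OR in3

n1 = in1 OR in3
n2 = n1 NAND in1 = (in1 OR in3) NAND in1
n3 = in3 OR n2 = in3 OR ((in1 OR in3) NAND in1)
n4 = n3 OR in3 = (in3 OR ((in1 OR in3) NAND in1)) OR in3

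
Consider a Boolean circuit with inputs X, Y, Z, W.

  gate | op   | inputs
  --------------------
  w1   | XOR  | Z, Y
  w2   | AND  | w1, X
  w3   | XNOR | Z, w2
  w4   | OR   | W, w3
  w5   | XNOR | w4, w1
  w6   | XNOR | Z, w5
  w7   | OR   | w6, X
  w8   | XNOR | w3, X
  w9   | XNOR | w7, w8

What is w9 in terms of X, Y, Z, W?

((Z XNOR ((W OR (Z XNOR ((Z XOR Y) AND X))) XNOR (Z XOR Y))) OR X) XNOR ((Z XNOR ((Z XOR Y) AND X)) XNOR X)

w1 = Z XOR Y
w2 = w1 AND X = (Z XOR Y) AND X
w3 = Z XNOR w2 = Z XNOR ((Z XOR Y) AND X)
w4 = W OR w3 = W OR (Z XNOR ((Z XOR Y) AND X))
w5 = w4 XNOR w1 = (W OR (Z XNOR ((Z XOR Y) AND X))) XNOR (Z XOR Y)
w6 = Z XNOR w5 = Z XNOR ((W OR (Z XNOR ((Z XOR Y) AND X))) XNOR (Z XOR Y))
w7 = w6 OR X = (Z XNOR ((W OR (Z XNOR ((Z XOR Y) AND X))) XNOR (Z XOR Y))) OR X
w8 = w3 XNOR X = (Z XNOR ((Z XOR Y) AND X)) XNOR X
w9 = w7 XNOR w8 = ((Z XNOR ((W OR (Z XNOR ((Z XOR Y) AND X))) XNOR (Z XOR Y))) OR X) XNOR ((Z XNOR ((Z XOR Y) AND X)) XNOR X)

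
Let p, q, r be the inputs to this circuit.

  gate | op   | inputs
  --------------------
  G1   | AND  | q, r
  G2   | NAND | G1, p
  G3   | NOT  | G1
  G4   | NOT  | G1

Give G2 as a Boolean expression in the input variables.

G1 = q AND r
G2 = G1 NAND p = (q AND r) NAND p

(q AND r) NAND p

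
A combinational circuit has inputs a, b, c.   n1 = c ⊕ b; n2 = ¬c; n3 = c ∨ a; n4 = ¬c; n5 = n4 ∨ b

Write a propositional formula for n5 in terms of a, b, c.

n4 = ¬c
n5 = n4 ∨ b = ¬c ∨ b

¬c ∨ b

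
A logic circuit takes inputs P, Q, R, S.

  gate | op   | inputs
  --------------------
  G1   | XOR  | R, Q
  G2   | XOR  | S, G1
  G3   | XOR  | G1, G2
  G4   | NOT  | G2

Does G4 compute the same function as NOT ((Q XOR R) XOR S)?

Yes

G1 = R XOR Q
G2 = S XOR G1 = S XOR (R XOR Q)
G4 = NOT G2 = NOT (S XOR (R XOR Q))
At P=0, Q=0, R=0, S=1: circuit gives 0, formula gives 0.
At P=0, Q=0, R=0, S=0: circuit gives 1, formula gives 1.
Agrees on all 16 inputs.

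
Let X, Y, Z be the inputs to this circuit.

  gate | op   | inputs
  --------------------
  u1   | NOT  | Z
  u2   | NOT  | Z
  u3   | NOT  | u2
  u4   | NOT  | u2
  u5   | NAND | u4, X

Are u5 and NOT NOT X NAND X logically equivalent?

No

u2 = NOT Z
u4 = NOT u2 = NOT NOT Z
u5 = u4 NAND X = NOT NOT Z NAND X
At X=1, Y=0, Z=0: circuit gives 1, formula gives 0.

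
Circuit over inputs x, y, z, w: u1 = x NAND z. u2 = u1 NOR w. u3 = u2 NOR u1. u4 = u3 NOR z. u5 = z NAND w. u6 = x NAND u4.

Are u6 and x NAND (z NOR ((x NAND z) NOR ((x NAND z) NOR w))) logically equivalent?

u1 = x NAND z
u2 = u1 NOR w = (x NAND z) NOR w
u3 = u2 NOR u1 = ((x NAND z) NOR w) NOR (x NAND z)
u4 = u3 NOR z = (((x NAND z) NOR w) NOR (x NAND z)) NOR z
u6 = x NAND u4 = x NAND ((((x NAND z) NOR w) NOR (x NAND z)) NOR z)
At x=1, y=0, z=0, w=0: circuit gives 0, formula gives 0.
At x=0, y=0, z=0, w=0: circuit gives 1, formula gives 1.
Agrees on all 16 inputs.

Yes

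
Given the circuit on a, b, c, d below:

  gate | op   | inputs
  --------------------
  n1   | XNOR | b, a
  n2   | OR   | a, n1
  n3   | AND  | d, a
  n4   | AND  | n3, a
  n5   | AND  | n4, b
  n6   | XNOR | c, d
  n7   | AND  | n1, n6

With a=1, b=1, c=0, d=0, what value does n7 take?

1

n1 = 1 XNOR 1 = 1
n6 = 0 XNOR 0 = 1
n7 = 1 AND 1 = 1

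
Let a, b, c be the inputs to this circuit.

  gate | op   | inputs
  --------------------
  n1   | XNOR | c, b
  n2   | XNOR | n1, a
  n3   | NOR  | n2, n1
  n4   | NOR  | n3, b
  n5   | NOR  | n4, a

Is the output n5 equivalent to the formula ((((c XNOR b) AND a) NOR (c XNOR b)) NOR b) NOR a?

No

n1 = c XNOR b
n2 = n1 XNOR a = (c XNOR b) XNOR a
n3 = n2 NOR n1 = ((c XNOR b) XNOR a) NOR (c XNOR b)
n4 = n3 NOR b = (((c XNOR b) XNOR a) NOR (c XNOR b)) NOR b
n5 = n4 NOR a = ((((c XNOR b) XNOR a) NOR (c XNOR b)) NOR b) NOR a
At a=0, b=0, c=1: circuit gives 0, formula gives 1.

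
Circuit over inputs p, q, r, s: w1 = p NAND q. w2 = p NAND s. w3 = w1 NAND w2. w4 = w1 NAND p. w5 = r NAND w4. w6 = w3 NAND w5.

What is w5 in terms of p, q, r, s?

w1 = p NAND q
w4 = w1 NAND p = (p NAND q) NAND p
w5 = r NAND w4 = r NAND ((p NAND q) NAND p)

r NAND ((p NAND q) NAND p)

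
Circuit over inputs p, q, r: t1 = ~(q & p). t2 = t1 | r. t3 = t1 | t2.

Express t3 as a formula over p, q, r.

(~(q & p)) | ((~(q & p)) | r)

t1 = ~(q & p)
t2 = t1 | r = (~(q & p)) | r
t3 = t1 | t2 = (~(q & p)) | ((~(q & p)) | r)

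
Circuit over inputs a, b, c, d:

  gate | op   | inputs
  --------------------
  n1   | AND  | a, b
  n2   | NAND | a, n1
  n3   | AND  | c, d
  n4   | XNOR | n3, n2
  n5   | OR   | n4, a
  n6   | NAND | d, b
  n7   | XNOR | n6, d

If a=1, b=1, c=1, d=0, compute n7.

0

n6 = 0 NAND 1 = 1
n7 = 1 XNOR 0 = 0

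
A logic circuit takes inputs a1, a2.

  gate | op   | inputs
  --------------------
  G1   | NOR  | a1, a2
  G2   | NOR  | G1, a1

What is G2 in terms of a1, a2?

(a1 NOR a2) NOR a1

G1 = a1 NOR a2
G2 = G1 NOR a1 = (a1 NOR a2) NOR a1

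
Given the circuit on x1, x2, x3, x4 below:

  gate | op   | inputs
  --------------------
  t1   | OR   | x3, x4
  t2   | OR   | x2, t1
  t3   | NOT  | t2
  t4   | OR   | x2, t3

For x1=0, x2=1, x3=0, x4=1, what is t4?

t1 = 0 OR 1 = 1
t2 = 1 OR 1 = 1
t3 = NOT 1 = 0
t4 = 1 OR 0 = 1

1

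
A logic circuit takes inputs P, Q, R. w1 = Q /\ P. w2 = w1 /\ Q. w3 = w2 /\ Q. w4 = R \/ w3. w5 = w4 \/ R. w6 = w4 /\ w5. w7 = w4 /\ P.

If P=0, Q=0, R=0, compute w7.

0

w1 = 0 /\ 0 = 0
w2 = 0 /\ 0 = 0
w3 = 0 /\ 0 = 0
w4 = 0 \/ 0 = 0
w7 = 0 /\ 0 = 0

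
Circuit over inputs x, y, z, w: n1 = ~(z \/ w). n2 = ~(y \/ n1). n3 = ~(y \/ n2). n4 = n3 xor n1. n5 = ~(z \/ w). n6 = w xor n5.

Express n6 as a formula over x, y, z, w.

w xor (~(z \/ w))

n5 = ~(z \/ w)
n6 = w xor n5 = w xor (~(z \/ w))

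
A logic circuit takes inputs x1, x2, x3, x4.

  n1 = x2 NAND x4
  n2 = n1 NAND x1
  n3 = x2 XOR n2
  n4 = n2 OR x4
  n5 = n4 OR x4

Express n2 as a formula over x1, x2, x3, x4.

n1 = x2 NAND x4
n2 = n1 NAND x1 = (x2 NAND x4) NAND x1

(x2 NAND x4) NAND x1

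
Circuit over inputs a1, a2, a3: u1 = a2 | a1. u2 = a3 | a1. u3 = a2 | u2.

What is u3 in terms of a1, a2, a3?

u2 = a3 | a1
u3 = a2 | u2 = a2 | (a3 | a1)

a2 | (a3 | a1)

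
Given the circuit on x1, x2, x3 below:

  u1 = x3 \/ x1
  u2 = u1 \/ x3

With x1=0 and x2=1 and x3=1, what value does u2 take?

u1 = 1 \/ 0 = 1
u2 = 1 \/ 1 = 1

1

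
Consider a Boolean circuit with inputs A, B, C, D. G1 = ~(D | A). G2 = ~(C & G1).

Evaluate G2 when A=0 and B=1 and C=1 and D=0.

0

G1 = ~(0 | 0) = 1
G2 = ~(1 & 1) = 0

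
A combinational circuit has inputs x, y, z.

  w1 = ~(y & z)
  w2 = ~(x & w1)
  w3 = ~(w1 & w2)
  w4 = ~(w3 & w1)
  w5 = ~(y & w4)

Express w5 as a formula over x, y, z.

w1 = ~(y & z)
w2 = ~(x & w1) = ~(x & (~(y & z)))
w3 = ~(w1 & w2) = ~((~(y & z)) & (~(x & (~(y & z)))))
w4 = ~(w3 & w1) = ~((~((~(y & z)) & (~(x & (~(y & z)))))) & (~(y & z)))
w5 = ~(y & w4) = ~(y & (~((~((~(y & z)) & (~(x & (~(y & z)))))) & (~(y & z)))))

~(y & (~((~((~(y & z)) & (~(x & (~(y & z)))))) & (~(y & z)))))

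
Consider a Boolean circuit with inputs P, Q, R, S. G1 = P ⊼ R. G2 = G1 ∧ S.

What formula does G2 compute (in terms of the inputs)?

G1 = P ⊼ R
G2 = G1 ∧ S = (P ⊼ R) ∧ S

(P ⊼ R) ∧ S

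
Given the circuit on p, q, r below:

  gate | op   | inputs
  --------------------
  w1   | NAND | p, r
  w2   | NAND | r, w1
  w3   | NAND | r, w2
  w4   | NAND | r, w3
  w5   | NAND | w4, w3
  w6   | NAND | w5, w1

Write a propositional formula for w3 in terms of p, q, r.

r NAND (r NAND (p NAND r))

w1 = p NAND r
w2 = r NAND w1 = r NAND (p NAND r)
w3 = r NAND w2 = r NAND (r NAND (p NAND r))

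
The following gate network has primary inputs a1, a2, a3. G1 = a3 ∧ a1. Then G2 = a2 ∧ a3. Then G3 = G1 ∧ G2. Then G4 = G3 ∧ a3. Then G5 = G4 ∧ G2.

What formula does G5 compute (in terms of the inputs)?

(((a3 ∧ a1) ∧ (a2 ∧ a3)) ∧ a3) ∧ (a2 ∧ a3)

G1 = a3 ∧ a1
G2 = a2 ∧ a3
G3 = G1 ∧ G2 = (a3 ∧ a1) ∧ (a2 ∧ a3)
G4 = G3 ∧ a3 = ((a3 ∧ a1) ∧ (a2 ∧ a3)) ∧ a3
G5 = G4 ∧ G2 = (((a3 ∧ a1) ∧ (a2 ∧ a3)) ∧ a3) ∧ (a2 ∧ a3)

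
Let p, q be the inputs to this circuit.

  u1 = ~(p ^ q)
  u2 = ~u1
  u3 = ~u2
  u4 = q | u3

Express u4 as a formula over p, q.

q | ~~(~(p ^ q))

u1 = ~(p ^ q)
u2 = ~u1 = ~(~(p ^ q))
u3 = ~u2 = ~~(~(p ^ q))
u4 = q | u3 = q | ~~(~(p ^ q))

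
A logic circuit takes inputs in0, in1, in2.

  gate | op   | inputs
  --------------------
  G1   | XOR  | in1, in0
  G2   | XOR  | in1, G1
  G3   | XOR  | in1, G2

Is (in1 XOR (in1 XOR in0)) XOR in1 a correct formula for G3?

Yes

G1 = in1 XOR in0
G2 = in1 XOR G1 = in1 XOR (in1 XOR in0)
G3 = in1 XOR G2 = in1 XOR (in1 XOR (in1 XOR in0))
At in0=0, in1=0, in2=0: circuit gives 0, formula gives 0.
At in0=0, in1=1, in2=0: circuit gives 1, formula gives 1.
Agrees on all 8 inputs.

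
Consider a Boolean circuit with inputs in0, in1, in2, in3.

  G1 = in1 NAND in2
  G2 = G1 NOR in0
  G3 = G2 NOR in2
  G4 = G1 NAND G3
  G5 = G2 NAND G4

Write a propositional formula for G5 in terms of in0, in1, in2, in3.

G1 = in1 NAND in2
G2 = G1 NOR in0 = (in1 NAND in2) NOR in0
G3 = G2 NOR in2 = ((in1 NAND in2) NOR in0) NOR in2
G4 = G1 NAND G3 = (in1 NAND in2) NAND (((in1 NAND in2) NOR in0) NOR in2)
G5 = G2 NAND G4 = ((in1 NAND in2) NOR in0) NAND ((in1 NAND in2) NAND (((in1 NAND in2) NOR in0) NOR in2))

((in1 NAND in2) NOR in0) NAND ((in1 NAND in2) NAND (((in1 NAND in2) NOR in0) NOR in2))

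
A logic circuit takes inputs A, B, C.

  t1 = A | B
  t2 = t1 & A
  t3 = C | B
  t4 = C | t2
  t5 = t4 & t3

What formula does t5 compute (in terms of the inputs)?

t1 = A | B
t2 = t1 & A = (A | B) & A
t3 = C | B
t4 = C | t2 = C | ((A | B) & A)
t5 = t4 & t3 = (C | ((A | B) & A)) & (C | B)

(C | ((A | B) & A)) & (C | B)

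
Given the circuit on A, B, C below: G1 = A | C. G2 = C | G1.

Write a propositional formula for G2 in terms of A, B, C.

C | (A | C)

G1 = A | C
G2 = C | G1 = C | (A | C)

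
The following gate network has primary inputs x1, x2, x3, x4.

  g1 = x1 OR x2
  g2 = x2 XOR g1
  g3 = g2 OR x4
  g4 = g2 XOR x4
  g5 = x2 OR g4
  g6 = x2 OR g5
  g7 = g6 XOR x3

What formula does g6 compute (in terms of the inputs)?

g1 = x1 OR x2
g2 = x2 XOR g1 = x2 XOR (x1 OR x2)
g4 = g2 XOR x4 = (x2 XOR (x1 OR x2)) XOR x4
g5 = x2 OR g4 = x2 OR ((x2 XOR (x1 OR x2)) XOR x4)
g6 = x2 OR g5 = x2 OR (x2 OR ((x2 XOR (x1 OR x2)) XOR x4))

x2 OR (x2 OR ((x2 XOR (x1 OR x2)) XOR x4))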